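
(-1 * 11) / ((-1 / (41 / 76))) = 451/76 = 5.93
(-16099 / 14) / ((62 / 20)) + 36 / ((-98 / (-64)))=-527753/1519 = -347.43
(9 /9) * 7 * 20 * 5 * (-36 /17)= -25200/17 = -1482.35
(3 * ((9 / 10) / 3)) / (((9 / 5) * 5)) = 1/10 = 0.10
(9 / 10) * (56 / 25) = 252/125 = 2.02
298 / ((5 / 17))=5066/5 = 1013.20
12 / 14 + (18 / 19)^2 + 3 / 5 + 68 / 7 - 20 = -100209/12635 = -7.93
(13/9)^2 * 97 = 16393/81 = 202.38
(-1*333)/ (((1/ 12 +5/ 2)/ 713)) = -91908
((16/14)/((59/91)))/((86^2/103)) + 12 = 1311770/109091 = 12.02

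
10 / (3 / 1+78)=10/81 = 0.12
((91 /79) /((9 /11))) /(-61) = -1001/43371 = -0.02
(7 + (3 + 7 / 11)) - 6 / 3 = 95/11 = 8.64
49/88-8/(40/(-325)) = 5769/88 = 65.56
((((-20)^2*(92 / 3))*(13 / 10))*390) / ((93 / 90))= 186576000/31 = 6018580.65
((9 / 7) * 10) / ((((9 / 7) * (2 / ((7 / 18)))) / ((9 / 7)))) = 5/2 = 2.50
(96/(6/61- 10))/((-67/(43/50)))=31476/252925 = 0.12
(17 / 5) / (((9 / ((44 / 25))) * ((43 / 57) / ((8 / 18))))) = 56848/145125 = 0.39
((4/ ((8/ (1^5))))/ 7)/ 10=1/140 = 0.01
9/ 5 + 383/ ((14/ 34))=32618/35 = 931.94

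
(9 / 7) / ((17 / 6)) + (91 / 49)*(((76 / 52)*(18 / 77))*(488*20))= 56748798/9163 = 6193.26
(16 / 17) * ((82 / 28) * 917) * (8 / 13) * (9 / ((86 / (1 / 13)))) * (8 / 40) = 1546848/617695 = 2.50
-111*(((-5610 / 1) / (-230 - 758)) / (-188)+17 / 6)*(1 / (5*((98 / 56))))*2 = -71.12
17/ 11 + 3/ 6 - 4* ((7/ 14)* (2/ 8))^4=23029/11264 = 2.04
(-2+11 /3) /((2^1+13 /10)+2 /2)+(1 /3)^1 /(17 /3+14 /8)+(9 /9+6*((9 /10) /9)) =116678/57405 = 2.03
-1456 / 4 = -364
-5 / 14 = -0.36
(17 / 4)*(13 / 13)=17/4 = 4.25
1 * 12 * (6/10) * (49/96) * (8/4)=7.35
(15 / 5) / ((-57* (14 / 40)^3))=-1.23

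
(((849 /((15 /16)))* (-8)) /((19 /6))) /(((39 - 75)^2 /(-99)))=174.76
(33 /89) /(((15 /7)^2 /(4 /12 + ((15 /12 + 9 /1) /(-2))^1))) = -12397/32040 = -0.39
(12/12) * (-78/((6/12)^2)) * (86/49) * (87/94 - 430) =541107528/2303 = 234957.68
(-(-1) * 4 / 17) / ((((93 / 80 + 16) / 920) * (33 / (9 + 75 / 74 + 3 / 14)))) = 259955200/66498509 = 3.91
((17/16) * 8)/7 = 17/14 = 1.21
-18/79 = -0.23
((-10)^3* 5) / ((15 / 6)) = -2000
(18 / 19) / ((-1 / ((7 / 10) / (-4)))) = 63/380 = 0.17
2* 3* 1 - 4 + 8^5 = 32770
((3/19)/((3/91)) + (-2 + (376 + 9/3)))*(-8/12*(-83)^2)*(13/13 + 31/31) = -66630408/19 = -3506863.58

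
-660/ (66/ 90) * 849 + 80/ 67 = -51194620/67 = -764098.81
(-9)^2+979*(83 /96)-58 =869.43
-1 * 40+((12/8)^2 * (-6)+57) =7/2 = 3.50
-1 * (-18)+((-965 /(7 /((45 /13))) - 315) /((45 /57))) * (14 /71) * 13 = -181350/71 = -2554.23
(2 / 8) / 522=1/2088 = 0.00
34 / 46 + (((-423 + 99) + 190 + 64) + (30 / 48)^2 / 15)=-305741/4416 = -69.23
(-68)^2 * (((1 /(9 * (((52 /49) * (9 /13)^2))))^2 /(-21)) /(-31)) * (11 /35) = 26325299/247120065 = 0.11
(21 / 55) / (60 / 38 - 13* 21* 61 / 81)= -10773/5756245 = 0.00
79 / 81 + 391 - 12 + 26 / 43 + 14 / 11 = 14629922/38313 = 381.85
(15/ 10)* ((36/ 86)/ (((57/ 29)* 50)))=261/40850 = 0.01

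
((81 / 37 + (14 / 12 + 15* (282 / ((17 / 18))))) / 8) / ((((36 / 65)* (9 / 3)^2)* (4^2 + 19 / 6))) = 219904685/37498464 = 5.86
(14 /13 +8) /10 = 0.91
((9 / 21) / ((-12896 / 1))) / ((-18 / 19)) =19/541632 = 0.00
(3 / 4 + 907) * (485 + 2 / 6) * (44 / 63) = 8307728/27 = 307693.63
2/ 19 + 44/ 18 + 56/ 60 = 2978/855 = 3.48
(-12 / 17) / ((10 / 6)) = -36/85 = -0.42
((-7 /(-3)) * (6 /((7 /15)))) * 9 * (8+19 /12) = 5175/2 = 2587.50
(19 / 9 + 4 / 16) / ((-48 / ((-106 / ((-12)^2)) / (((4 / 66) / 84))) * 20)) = 69377/27648 = 2.51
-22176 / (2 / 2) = -22176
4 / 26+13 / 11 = 1.34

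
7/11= 0.64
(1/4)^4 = 1/256 = 0.00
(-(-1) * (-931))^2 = 866761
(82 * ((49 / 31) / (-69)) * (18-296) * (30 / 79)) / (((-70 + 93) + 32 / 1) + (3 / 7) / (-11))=107511635/29796983 = 3.61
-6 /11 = -0.55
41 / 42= 0.98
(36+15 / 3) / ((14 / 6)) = 123/7 = 17.57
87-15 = 72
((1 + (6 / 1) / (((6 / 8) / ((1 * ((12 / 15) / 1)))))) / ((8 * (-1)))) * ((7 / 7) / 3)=-37/120 = -0.31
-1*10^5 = -100000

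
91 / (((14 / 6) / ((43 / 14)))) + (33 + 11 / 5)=10849/70 = 154.99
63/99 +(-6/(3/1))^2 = 51/11 = 4.64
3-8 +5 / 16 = -75/16 = -4.69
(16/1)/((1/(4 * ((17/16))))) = 68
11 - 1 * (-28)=39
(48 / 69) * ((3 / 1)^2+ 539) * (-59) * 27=-13967424/23 = -607279.30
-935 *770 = -719950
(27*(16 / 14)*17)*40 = 146880/7 = 20982.86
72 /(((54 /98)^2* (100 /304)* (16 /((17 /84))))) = 110789/12150 = 9.12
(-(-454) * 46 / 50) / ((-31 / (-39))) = 407238/775 = 525.47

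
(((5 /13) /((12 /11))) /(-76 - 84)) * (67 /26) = -737/129792 = -0.01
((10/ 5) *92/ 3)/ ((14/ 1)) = 92/21 = 4.38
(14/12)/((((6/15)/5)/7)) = 1225/12 = 102.08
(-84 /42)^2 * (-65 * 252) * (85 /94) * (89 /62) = -123914700/1457 = -85047.84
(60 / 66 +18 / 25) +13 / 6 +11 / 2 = 7669/825 = 9.30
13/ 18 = 0.72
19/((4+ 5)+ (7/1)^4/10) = 190/2491 = 0.08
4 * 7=28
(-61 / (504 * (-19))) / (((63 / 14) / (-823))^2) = 41317069/193914 = 213.07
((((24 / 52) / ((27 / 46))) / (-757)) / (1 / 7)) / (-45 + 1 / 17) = 2737/16916679 = 0.00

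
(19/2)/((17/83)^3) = 10863953/9826 = 1105.63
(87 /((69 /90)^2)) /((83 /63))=4932900/43907 = 112.35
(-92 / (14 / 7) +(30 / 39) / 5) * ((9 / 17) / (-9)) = 596/221 = 2.70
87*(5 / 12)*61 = 8845/4 = 2211.25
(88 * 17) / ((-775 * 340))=-22/3875 = -0.01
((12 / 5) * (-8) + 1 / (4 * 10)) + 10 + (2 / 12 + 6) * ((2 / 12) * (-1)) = -3673/360 = -10.20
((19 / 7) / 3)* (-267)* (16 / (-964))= 6764/1687 = 4.01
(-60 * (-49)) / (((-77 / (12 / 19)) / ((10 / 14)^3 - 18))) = 4355280/10241 = 425.28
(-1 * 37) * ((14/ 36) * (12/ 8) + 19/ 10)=-5513/60 = -91.88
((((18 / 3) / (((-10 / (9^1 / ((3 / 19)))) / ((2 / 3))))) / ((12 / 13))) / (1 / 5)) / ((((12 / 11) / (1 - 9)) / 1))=2717/3 = 905.67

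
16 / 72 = 2/9 = 0.22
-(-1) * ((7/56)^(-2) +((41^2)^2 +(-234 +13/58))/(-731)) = -161167107/42398 = -3801.29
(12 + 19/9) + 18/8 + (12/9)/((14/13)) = 4435/252 = 17.60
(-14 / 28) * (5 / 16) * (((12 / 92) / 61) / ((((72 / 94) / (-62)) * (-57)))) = -7285/15354432 = 0.00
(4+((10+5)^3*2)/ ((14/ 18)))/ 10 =30389/35 = 868.26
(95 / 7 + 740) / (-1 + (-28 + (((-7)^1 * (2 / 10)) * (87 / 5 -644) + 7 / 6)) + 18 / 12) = 395625/446726 = 0.89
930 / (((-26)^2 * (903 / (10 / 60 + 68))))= 0.10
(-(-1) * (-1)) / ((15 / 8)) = -8/15 = -0.53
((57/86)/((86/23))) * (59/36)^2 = 1521197/3195072 = 0.48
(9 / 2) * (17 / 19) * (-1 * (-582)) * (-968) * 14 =-603375696/19 = -31756615.58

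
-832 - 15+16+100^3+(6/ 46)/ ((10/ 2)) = 999169.03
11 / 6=1.83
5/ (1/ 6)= 30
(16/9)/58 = 8/261 = 0.03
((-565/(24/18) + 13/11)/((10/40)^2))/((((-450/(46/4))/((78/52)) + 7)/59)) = 100922804/4829 = 20899.32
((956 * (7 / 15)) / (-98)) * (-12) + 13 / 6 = 11927/210 = 56.80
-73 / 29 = -2.52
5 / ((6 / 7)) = 5.83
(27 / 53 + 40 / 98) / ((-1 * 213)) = -2383/553161 = 0.00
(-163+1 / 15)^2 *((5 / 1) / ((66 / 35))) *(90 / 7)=29865680/33 = 905020.61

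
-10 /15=-2/3 = -0.67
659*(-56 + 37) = -12521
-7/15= -0.47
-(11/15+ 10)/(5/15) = -161/5 = -32.20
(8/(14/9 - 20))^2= 1296/6889 = 0.19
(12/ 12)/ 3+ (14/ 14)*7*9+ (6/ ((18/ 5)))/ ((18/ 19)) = 3515/54 = 65.09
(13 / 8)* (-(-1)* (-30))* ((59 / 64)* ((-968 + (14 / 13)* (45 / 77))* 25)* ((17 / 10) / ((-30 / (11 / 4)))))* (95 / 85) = -189297.38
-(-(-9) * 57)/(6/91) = -15561/2 = -7780.50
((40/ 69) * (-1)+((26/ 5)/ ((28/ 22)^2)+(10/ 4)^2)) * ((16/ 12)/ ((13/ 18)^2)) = 21617964/952315 = 22.70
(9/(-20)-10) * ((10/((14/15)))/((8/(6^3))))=-84645/28 = -3023.04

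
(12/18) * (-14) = -28/3 = -9.33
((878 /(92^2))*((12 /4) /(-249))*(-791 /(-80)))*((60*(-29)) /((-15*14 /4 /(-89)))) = 128035667/3512560 = 36.45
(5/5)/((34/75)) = 75/34 = 2.21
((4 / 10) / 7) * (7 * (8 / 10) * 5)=8/5 = 1.60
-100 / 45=-20/9 = -2.22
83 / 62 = 1.34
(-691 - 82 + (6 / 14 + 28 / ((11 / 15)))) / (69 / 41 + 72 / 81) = -285.55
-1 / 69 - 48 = -3313/69 = -48.01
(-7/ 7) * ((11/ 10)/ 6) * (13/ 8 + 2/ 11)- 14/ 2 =-1173/160 = -7.33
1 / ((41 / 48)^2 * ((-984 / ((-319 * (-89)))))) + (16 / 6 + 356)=319.12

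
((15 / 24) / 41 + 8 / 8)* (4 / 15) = 111/410 = 0.27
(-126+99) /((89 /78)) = -2106/89 = -23.66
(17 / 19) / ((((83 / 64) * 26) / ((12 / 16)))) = 408/20501 = 0.02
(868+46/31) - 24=26210/31 = 845.48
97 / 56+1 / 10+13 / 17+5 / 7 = 15761/4760 = 3.31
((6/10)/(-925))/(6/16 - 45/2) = 8/272875 = 0.00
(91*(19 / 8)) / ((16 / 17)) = 29393/128 = 229.63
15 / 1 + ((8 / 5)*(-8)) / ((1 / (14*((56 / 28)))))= -1717/5 = -343.40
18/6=3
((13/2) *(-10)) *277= -18005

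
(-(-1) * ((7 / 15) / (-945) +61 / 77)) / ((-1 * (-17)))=123448/2650725 = 0.05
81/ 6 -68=-109/2 = -54.50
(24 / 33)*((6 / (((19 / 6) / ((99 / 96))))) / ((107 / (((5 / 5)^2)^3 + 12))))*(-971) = -340821/2033 = -167.64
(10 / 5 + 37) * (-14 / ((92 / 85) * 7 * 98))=-3315/4508 = -0.74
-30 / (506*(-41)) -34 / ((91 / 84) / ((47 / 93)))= -66298171/4180319 = -15.86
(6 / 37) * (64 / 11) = 384/407 = 0.94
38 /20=19/10 = 1.90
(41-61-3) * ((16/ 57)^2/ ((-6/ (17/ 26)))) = 25024/126711 = 0.20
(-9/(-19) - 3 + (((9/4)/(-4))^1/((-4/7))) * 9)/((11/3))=23103/13376 = 1.73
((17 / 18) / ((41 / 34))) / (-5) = -289/1845 = -0.16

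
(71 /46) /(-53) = -71/2438 = -0.03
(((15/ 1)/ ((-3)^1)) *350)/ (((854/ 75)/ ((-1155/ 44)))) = 984375/244 = 4034.32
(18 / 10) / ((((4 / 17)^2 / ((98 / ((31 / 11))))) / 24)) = 27134.30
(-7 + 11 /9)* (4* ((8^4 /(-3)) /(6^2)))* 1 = 212992/243 = 876.51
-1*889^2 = -790321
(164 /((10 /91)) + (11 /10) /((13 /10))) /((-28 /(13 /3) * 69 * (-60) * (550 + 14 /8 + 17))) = 97061/988942500 = 0.00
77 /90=0.86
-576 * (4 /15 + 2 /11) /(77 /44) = -56832/385 = -147.62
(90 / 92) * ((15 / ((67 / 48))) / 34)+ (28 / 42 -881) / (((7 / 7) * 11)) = -68918977/864501 = -79.72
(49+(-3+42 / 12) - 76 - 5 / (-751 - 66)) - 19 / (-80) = -1716117/65360 = -26.26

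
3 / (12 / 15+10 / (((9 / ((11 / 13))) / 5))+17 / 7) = 12285/32471 = 0.38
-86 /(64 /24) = -32.25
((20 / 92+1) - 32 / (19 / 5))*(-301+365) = -201472/437 = -461.03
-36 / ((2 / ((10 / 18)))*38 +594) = -10/203 = -0.05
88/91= 0.97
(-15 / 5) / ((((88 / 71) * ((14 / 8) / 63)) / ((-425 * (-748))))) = -27700650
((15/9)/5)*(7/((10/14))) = 49/15 = 3.27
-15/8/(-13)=15/104 = 0.14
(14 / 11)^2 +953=115509/121 = 954.62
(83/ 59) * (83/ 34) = 6889/2006 = 3.43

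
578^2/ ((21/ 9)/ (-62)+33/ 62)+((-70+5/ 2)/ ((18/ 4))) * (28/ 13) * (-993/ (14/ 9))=208120308/299 = 696054.54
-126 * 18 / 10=-1134/5 = -226.80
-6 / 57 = -2/19 = -0.11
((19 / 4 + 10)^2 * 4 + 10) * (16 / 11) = 14084/11 = 1280.36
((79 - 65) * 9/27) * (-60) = -280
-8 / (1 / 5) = -40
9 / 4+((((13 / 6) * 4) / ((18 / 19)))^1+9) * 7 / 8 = 979/54 = 18.13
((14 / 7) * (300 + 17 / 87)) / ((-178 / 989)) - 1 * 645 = -30823948/7743 = -3980.88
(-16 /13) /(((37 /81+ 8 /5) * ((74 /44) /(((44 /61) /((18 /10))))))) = -3484800/24441053 = -0.14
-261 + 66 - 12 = -207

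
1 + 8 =9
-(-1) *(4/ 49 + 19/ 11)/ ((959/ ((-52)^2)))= 5.10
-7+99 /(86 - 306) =-149/20 = -7.45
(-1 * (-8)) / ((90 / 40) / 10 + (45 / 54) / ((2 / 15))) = 1.24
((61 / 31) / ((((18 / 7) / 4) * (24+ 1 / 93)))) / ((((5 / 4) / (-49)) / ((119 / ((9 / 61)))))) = -173577208/43065 = -4030.59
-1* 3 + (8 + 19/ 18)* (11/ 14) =1037/252 = 4.12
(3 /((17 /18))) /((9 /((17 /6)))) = 1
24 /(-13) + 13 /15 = -191/195 = -0.98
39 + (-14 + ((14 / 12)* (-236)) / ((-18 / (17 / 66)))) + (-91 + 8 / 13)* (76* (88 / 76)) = -7924.91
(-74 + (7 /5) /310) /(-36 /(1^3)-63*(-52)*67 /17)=-649927/113088000 = -0.01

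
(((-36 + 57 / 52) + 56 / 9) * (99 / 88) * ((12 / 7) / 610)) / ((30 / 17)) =-228191/4440800 = -0.05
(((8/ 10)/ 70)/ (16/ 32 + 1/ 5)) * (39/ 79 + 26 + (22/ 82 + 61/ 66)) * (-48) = -27056416/1247015 = -21.70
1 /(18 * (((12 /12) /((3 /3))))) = 1/18 = 0.06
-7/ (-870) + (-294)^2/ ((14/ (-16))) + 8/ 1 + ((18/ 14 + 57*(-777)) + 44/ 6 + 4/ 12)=-871211281/6090 = -143056.04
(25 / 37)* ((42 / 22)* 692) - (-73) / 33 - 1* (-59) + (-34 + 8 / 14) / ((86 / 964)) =212842492/367521 = 579.13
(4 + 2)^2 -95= -59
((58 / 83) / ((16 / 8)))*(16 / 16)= 29/83 = 0.35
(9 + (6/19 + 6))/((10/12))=1746/95 = 18.38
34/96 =17/48 = 0.35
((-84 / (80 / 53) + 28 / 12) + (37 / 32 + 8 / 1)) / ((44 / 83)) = -159941/1920 = -83.30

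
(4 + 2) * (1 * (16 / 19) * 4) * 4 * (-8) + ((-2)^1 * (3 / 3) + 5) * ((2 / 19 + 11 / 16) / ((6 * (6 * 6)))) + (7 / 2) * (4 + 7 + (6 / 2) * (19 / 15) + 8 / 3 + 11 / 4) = -63033883/109440 = -575.97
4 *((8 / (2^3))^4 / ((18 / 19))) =4.22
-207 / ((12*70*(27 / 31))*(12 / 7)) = -713/4320 = -0.17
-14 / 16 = -7/8 = -0.88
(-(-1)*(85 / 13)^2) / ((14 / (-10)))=-36125/1183 = -30.54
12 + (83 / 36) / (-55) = 23677/1980 = 11.96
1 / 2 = 0.50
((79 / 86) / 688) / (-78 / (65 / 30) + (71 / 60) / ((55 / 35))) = -13035/344106296 = 0.00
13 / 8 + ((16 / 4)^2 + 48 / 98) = 7101/392 = 18.11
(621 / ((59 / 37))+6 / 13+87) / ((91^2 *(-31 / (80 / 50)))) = -2926272/984486685 = 0.00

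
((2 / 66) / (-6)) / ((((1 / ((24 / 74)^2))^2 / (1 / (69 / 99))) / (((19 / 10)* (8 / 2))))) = -131328/215528515 = 0.00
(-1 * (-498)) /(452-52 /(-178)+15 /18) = 265932/241969 = 1.10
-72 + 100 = 28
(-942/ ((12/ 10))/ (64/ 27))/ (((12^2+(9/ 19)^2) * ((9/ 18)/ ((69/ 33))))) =-3910713/407264 = -9.60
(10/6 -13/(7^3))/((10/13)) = 10894/5145 = 2.12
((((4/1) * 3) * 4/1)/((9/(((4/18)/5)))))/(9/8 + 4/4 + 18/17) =4352/58455 = 0.07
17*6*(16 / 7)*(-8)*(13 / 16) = -10608/7 = -1515.43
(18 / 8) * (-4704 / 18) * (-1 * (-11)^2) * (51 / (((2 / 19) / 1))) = 34471206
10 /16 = 5/8 = 0.62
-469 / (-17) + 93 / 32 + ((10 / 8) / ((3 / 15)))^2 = 37839/544 = 69.56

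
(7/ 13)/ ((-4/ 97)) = -679/52 = -13.06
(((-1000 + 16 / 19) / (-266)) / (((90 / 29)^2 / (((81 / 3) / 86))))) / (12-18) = -95033/4656900 = -0.02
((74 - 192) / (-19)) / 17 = 118/323 = 0.37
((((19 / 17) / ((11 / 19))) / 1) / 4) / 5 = 361/3740 = 0.10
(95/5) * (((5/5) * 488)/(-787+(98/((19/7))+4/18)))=-1585512/128365 = -12.35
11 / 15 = 0.73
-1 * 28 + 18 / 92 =-1279/46 = -27.80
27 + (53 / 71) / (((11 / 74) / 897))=3539121/781 = 4531.52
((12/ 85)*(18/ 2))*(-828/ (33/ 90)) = -536544/187 = -2869.22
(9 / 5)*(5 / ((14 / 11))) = 99/14 = 7.07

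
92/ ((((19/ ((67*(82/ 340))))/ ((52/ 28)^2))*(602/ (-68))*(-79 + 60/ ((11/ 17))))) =-469813916/211574405 = -2.22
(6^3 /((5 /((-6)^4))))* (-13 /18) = -202176/5 = -40435.20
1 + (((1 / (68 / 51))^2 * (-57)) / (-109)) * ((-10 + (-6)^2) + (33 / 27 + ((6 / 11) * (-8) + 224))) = 1412207/19184 = 73.61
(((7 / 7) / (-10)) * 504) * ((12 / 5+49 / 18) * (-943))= 6086122/25 = 243444.88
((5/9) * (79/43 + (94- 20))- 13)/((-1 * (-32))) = 1879/2064 = 0.91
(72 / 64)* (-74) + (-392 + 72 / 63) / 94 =-115029/1316 = -87.41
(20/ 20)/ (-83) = -1/83 = -0.01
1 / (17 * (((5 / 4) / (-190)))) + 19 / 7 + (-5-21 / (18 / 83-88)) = -9526679/867034 = -10.99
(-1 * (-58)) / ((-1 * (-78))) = 29/39 = 0.74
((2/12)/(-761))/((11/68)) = -34/25113 = 0.00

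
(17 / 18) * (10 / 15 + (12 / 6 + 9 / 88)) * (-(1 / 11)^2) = -12427/574992 = -0.02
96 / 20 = 24/5 = 4.80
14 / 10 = 7/5 = 1.40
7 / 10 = 0.70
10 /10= 1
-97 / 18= -5.39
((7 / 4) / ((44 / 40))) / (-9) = -35/198 = -0.18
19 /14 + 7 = 117/14 = 8.36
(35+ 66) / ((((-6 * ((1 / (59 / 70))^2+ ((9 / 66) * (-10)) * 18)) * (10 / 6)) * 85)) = 3867391/753074500 = 0.01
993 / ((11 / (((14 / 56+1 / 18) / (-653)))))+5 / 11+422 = 36410251/86196 = 422.41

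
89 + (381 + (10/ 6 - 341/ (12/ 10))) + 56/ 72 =3389/18 = 188.28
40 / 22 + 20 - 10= 130/11 = 11.82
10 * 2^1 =20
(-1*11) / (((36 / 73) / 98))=-39347/18 = -2185.94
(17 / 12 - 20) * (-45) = 3345/4 = 836.25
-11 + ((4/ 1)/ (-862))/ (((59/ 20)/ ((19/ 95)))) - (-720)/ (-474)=-25149913/2008891 = -12.52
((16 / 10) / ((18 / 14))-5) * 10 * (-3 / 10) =169/15 = 11.27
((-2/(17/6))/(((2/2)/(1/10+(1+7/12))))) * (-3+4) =-101/85 = -1.19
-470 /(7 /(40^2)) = -752000/7 = -107428.57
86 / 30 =43/15 = 2.87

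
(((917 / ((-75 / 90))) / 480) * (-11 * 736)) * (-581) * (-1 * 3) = 32350219.44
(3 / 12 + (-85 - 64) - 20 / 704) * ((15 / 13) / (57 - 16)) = -392775/93808 = -4.19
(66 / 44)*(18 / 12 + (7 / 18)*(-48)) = -103/4 = -25.75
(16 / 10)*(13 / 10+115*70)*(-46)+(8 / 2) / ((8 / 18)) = -14814167/25 = -592566.68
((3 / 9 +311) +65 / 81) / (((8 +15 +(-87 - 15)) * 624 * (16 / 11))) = -278113/63887616 = 0.00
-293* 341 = -99913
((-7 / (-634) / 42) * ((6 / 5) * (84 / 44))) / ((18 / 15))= 7/13948 = 0.00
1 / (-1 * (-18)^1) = 1/18 = 0.06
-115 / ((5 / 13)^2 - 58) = 19435/9777 = 1.99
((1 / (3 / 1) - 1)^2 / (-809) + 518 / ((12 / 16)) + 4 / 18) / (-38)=-838393/46113 = -18.18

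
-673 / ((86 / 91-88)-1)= 61243/8013 = 7.64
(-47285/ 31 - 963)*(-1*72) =5553936/31 = 179159.23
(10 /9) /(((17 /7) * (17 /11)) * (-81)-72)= -770/260577 = 0.00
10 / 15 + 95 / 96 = 53/32 = 1.66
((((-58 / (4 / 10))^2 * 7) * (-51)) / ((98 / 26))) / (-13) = 1072275/7 = 153182.14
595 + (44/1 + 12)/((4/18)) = 847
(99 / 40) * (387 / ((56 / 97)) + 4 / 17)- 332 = 50557753/38080 = 1327.67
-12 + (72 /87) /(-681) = -79004/6583 = -12.00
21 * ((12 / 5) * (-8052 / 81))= -75152/15 = -5010.13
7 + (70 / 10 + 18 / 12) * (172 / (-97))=-783/97 = -8.07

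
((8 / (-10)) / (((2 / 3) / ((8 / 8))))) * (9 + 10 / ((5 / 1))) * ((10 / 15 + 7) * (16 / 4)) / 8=-253/5 = -50.60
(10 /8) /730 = 1/584 = 0.00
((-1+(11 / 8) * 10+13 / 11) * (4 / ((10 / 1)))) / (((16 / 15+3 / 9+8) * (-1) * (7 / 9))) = -5517/7238 = -0.76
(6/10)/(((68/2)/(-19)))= -57/170 = -0.34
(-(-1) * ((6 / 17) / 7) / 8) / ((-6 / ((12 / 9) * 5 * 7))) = -0.05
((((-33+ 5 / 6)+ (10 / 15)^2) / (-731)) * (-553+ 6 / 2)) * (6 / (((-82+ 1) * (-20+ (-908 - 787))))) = -62810/60928119 = 0.00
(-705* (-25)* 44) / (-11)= -70500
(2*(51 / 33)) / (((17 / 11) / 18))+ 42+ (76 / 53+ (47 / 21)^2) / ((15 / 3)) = 9266063/116865 = 79.29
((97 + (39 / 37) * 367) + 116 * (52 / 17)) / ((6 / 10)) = 2637590/1887 = 1397.77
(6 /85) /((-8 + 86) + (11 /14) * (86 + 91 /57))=4788/9959195 = 0.00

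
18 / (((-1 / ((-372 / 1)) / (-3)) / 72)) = -1446336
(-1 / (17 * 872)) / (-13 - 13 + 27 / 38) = 19/7122932 = 0.00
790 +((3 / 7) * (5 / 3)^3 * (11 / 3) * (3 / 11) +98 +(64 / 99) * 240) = 724279/693 = 1045.14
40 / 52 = 10/13 = 0.77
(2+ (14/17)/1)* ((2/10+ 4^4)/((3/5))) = 20496/17 = 1205.65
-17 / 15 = -1.13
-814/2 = -407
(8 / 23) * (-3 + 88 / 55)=-56/115 = -0.49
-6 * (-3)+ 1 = 19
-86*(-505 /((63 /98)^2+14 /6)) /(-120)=-212807/1615 = -131.77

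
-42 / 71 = -0.59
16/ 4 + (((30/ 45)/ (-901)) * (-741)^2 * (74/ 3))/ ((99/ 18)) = -18019020/9911 = -1818.08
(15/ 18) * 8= 20/3 = 6.67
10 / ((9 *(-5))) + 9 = 79/9 = 8.78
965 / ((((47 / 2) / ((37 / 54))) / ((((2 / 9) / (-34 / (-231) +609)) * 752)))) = 87977120/11397753 = 7.72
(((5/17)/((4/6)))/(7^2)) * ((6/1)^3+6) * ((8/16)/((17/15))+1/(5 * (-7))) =163503/198254 = 0.82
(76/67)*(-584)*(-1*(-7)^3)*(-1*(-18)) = -274026816/67 = -4089952.48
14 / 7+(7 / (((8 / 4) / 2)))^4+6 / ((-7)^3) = 824223/343 = 2402.98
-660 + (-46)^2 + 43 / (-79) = 114981/79 = 1455.46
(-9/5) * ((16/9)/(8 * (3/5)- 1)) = -16/19 = -0.84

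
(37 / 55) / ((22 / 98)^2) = 88837/6655 = 13.35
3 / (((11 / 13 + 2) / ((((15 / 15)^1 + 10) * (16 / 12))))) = 572/37 = 15.46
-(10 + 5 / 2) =-25/2 = -12.50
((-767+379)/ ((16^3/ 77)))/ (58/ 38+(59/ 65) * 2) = -9224215/4226048 = -2.18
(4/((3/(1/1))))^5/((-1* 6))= -512/729 = -0.70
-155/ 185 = -0.84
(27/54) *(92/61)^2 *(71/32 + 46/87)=3.12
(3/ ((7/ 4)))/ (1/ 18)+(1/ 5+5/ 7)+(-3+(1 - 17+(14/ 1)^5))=18824287/35 = 537836.77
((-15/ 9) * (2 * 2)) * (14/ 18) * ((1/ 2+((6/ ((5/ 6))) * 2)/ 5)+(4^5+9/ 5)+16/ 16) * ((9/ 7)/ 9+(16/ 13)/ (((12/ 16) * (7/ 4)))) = -6078062/1053 = -5772.14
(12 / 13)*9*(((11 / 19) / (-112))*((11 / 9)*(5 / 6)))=-605/13832 = -0.04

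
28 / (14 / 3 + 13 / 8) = 672/151 = 4.45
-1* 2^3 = -8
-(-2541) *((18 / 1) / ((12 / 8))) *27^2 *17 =377887356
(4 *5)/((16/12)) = 15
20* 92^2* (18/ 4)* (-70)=-53323200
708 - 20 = 688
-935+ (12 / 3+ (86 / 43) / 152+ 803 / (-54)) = -1940899/2052 = -945.86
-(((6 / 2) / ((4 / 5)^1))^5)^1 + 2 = -757327/1024 = -739.58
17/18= 0.94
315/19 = 16.58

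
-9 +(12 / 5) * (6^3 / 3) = 819/5 = 163.80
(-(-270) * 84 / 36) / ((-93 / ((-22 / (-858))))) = -70/403 = -0.17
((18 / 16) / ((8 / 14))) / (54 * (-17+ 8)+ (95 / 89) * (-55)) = -5607/1551328 = 0.00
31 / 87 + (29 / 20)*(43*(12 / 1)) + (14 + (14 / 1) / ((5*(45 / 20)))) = 199352/261 = 763.80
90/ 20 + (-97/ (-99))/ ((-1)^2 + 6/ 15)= 7207/1386 = 5.20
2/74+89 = 3294/37 = 89.03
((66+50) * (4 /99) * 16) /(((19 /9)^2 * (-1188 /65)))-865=-113472835/131043 = -865.92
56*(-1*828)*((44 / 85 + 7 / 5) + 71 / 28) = -17551944/85 = -206493.46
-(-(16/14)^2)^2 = -4096/2401 = -1.71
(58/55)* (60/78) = 116/143 = 0.81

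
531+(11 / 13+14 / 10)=34661/65 = 533.25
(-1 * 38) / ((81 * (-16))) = 19/648 = 0.03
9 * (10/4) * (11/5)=99/2 = 49.50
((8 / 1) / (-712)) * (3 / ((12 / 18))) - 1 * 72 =-12825/178 = -72.05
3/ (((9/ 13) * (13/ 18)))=6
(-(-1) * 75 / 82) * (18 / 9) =75/41 = 1.83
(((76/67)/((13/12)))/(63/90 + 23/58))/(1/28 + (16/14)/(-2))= -246848/138489 = -1.78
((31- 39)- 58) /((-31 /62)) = 132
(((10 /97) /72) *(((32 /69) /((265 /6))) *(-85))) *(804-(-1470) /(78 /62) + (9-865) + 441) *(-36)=110143680/1537159 = 71.65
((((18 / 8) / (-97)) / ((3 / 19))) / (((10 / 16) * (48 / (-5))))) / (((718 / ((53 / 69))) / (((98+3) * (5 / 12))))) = 508535/461335104 = 0.00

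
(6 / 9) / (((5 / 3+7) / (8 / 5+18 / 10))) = 17/65 = 0.26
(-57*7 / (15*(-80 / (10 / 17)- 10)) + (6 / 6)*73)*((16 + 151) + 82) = 13302327/730 = 18222.37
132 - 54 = 78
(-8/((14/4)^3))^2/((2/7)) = 2048/16807 = 0.12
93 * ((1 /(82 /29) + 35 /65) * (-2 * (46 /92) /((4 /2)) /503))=-88443/1072396 = -0.08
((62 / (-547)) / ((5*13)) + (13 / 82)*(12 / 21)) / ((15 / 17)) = 5137604/51021425 = 0.10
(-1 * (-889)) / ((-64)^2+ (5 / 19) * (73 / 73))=16891/77829 = 0.22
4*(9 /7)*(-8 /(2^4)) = -18/7 = -2.57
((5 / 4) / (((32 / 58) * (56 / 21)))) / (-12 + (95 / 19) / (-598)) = -0.07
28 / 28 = 1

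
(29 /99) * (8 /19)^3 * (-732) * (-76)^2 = -92450.70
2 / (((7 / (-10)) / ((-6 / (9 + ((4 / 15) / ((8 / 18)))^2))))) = 500/273 = 1.83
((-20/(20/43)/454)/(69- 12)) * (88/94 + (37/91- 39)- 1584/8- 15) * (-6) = -46098623/18446701 = -2.50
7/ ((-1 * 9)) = -7/9 = -0.78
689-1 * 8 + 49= 730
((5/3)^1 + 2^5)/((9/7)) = 707/27 = 26.19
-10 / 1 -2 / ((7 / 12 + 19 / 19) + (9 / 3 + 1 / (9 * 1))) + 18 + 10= 17.57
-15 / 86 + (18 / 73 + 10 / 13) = 68669/81614 = 0.84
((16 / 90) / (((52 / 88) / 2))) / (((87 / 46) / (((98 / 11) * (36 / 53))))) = 577024/299715 = 1.93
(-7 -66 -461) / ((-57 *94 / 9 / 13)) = 10413/893 = 11.66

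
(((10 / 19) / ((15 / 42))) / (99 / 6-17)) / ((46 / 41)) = -1148/437 = -2.63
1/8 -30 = -239/8 = -29.88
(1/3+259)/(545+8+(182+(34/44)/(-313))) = 5357308/15183579 = 0.35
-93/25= -3.72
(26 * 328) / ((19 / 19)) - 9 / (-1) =8537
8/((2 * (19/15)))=60/19 = 3.16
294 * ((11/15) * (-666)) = -717948/5 = -143589.60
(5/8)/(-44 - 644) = -5/5504 = 0.00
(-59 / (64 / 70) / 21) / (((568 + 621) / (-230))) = 0.59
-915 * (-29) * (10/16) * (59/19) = 51498.85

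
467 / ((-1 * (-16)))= 467/16 = 29.19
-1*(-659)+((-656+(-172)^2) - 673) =28914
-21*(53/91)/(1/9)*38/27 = -2014/13 = -154.92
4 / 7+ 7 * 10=494/7 = 70.57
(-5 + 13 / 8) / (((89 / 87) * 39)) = -783/9256 = -0.08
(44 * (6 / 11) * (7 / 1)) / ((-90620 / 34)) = -1428/22655 = -0.06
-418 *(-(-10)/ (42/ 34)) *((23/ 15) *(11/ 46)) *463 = -36190858/63 = -574458.06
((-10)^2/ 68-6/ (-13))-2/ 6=1060/663 = 1.60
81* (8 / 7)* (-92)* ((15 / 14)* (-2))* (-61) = -54548640/49 = -1113237.55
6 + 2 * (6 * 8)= 102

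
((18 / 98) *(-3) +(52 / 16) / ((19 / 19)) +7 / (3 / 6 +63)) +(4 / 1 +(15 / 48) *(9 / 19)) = 13161655/1891792 = 6.96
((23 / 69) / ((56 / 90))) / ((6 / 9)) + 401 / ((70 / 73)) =117317/280 = 418.99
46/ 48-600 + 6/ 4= -14341/24 = -597.54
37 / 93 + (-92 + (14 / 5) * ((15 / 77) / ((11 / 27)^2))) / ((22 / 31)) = -169667720/1361613 = -124.61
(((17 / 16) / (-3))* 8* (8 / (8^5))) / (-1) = 17/24576 = 0.00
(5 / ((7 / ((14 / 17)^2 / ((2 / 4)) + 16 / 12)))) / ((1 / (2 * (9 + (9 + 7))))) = 583000/6069 = 96.06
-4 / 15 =-0.27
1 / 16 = 0.06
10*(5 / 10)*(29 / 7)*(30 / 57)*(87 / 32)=63075/2128 = 29.64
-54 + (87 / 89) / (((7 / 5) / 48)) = -12762/623 = -20.48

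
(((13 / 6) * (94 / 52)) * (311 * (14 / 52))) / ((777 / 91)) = 102319/2664 = 38.41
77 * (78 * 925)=5555550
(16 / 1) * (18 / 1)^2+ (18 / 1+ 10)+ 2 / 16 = 41697/8 = 5212.12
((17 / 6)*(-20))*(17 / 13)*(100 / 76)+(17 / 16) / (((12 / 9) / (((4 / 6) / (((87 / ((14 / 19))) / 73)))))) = -11137023/114608 = -97.17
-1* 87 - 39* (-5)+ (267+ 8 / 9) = 3383/9 = 375.89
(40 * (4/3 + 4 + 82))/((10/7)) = 2445.33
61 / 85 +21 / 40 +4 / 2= 441/136 = 3.24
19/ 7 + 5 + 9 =117/7 = 16.71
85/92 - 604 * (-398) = 22116149/92 = 240392.92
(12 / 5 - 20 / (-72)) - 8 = -479/90 = -5.32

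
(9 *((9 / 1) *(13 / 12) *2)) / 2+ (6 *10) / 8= 95.25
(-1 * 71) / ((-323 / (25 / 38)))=1775/12274 = 0.14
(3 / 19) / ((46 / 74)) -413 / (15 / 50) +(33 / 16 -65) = -30191809/20976 = -1439.35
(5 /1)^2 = 25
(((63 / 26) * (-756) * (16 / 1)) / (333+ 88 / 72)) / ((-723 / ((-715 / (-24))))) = 654885/181232 = 3.61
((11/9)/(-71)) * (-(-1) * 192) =-3.31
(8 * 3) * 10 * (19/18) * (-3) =-760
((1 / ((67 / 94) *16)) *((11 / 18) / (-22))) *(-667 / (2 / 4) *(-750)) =-3918625/1608 = -2436.96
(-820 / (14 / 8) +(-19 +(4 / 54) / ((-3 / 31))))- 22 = -289361/567 = -510.34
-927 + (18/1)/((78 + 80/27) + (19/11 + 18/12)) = -46347651/50009 = -926.79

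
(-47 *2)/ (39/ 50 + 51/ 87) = -136300/1981 = -68.80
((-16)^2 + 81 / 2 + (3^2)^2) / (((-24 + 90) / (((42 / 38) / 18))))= 5285/15048 = 0.35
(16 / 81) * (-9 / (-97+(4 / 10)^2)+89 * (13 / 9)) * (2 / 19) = 9966656/3725919 = 2.67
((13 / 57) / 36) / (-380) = -13/779760 = 0.00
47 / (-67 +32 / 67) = -3149/4457 = -0.71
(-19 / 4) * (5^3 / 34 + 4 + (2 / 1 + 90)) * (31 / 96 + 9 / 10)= -37797517/65280 = -579.01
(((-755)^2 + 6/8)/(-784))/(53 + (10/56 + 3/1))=-325729/25168 = -12.94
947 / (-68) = -947/68 = -13.93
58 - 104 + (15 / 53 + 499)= 24024/53 = 453.28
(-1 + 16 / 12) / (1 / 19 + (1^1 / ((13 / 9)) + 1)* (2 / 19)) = 13/9 = 1.44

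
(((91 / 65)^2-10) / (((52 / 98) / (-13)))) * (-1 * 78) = -15364.44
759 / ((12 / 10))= 1265/2 = 632.50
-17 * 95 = -1615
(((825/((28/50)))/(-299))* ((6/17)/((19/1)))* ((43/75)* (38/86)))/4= -825/142324 = -0.01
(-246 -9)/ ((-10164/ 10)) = 425/1694 = 0.25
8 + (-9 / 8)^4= 39329/4096 = 9.60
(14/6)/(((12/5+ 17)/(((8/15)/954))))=28/416421 = 0.00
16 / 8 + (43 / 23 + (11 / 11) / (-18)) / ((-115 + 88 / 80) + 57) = 231811/117783 = 1.97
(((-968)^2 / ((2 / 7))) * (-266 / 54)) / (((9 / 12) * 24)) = -218092336/243 = -897499.33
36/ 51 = 12/17 = 0.71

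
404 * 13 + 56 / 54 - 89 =139429/27 = 5164.04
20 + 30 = 50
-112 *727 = -81424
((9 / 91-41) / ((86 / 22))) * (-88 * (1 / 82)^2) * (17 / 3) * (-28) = -61249232/2819037 = -21.73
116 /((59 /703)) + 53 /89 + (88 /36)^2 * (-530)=-758853701/425331 = -1784.15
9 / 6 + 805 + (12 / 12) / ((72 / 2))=29035/36 = 806.53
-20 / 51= -0.39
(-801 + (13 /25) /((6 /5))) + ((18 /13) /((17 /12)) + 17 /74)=-98045447/122655 = -799.36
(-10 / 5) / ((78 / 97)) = -97/39 = -2.49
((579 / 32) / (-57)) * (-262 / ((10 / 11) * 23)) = 278113/69920 = 3.98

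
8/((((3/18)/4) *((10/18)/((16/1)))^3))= 573308928/125 = 4586471.42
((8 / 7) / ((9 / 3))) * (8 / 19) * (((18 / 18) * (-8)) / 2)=-256/399 = -0.64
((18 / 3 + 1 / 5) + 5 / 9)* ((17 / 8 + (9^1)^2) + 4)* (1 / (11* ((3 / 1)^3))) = 26486/13365 = 1.98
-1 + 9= 8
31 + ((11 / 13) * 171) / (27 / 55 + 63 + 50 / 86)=65515558/1969903 = 33.26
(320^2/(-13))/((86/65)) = -256000/43 = -5953.49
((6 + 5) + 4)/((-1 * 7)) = -15/7 = -2.14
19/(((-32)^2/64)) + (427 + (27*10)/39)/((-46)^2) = 153227/110032 = 1.39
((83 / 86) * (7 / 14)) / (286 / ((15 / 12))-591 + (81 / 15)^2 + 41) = -2075/1255772 = 0.00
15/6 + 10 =25/2 = 12.50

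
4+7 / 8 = 4.88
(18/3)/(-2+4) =3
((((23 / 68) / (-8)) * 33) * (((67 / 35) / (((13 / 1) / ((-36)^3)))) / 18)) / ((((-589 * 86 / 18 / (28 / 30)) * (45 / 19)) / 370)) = -203208588/7364825 = -27.59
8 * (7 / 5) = 56/5 = 11.20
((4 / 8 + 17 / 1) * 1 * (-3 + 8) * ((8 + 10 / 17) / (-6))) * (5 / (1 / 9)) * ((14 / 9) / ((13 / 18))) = -2682750/221 = -12139.14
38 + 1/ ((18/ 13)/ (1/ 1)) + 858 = 16141/18 = 896.72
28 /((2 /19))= 266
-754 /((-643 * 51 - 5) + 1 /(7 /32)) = 203/8829 = 0.02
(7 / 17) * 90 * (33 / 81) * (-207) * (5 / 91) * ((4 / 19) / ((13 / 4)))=-607200/54587 = -11.12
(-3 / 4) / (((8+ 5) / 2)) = -3/26 = -0.12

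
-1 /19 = -0.05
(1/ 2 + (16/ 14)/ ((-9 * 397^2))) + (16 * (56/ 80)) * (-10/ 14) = -148940521/19858734 = -7.50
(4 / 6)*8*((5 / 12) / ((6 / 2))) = 20/27 = 0.74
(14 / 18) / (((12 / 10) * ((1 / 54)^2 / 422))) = 797580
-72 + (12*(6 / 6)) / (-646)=-23262/323 = -72.02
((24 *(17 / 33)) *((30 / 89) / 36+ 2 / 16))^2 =23804641/8625969 = 2.76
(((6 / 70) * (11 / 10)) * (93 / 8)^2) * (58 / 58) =285417/22400 = 12.74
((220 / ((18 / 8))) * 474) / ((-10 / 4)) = -18538.67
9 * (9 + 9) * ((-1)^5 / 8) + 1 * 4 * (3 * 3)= 63/4 = 15.75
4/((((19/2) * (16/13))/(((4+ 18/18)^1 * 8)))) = 260/19 = 13.68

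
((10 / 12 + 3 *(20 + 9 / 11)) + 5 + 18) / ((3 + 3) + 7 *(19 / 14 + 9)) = 5695/5181 = 1.10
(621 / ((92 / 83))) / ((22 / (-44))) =-2241/2 = -1120.50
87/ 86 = 1.01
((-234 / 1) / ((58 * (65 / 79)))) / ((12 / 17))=-4029/580 = -6.95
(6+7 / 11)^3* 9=2630.47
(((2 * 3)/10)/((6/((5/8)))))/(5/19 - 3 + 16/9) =-0.07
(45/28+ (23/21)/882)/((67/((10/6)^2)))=1489525/22337532 = 0.07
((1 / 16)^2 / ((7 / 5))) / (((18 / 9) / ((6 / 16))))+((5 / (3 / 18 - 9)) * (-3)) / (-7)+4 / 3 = 4974929/4558848 = 1.09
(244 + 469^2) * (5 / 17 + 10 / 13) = 51748175/221 = 234154.64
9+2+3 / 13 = 146/13 = 11.23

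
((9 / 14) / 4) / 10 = 9/560 = 0.02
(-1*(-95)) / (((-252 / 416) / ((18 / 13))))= -1520/7 = -217.14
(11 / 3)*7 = 77/3 = 25.67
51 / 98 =0.52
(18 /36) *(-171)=-171/2 = -85.50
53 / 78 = 0.68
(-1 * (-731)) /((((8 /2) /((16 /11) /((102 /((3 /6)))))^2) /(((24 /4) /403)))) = 344/2486913 = 0.00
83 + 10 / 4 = 171/2 = 85.50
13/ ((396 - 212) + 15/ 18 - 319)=-78/805 = -0.10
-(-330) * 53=17490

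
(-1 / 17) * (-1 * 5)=0.29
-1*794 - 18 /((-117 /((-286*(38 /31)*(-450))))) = 727786/31 = 23476.97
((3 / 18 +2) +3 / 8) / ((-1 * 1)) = -61/24 = -2.54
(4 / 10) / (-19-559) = -1/1445 = 0.00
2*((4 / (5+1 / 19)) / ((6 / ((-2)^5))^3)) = -19456/81 = -240.20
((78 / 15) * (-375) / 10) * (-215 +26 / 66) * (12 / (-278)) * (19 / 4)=-8580.38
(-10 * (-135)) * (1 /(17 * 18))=75/17 = 4.41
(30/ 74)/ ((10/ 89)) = 267/74 = 3.61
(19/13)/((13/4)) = 76/169 = 0.45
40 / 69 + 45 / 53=5225/3657 = 1.43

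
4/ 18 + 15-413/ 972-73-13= -69209/972 = -71.20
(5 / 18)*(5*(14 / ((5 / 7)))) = 245/9 = 27.22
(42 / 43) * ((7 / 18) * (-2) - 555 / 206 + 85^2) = 93720991/13287 = 7053.59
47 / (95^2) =47/9025 = 0.01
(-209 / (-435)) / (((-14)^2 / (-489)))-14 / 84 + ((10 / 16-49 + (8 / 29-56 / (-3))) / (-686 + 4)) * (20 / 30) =-233158081/174441960 = -1.34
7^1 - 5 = 2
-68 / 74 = -34/37 = -0.92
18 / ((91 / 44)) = 792/91 = 8.70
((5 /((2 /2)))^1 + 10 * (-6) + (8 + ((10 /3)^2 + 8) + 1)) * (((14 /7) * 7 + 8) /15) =-39.44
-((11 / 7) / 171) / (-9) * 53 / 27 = 583/290871 = 0.00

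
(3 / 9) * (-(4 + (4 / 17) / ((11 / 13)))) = -800/561 = -1.43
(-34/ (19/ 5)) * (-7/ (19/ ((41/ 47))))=48790/16967 = 2.88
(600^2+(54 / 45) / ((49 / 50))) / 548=4410015/6713 = 656.94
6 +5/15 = 19/3 = 6.33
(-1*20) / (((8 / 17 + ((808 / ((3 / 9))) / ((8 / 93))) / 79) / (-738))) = 3964536/95935 = 41.33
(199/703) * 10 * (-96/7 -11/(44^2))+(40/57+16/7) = -46574303/1299144 = -35.85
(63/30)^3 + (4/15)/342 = 4751293/513000 = 9.26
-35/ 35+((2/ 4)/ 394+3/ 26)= -9049/10244 = -0.88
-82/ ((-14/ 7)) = 41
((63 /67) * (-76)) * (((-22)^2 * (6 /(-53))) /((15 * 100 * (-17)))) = -1158696/7545875 = -0.15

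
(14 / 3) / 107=14/321 = 0.04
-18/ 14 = -9/7 = -1.29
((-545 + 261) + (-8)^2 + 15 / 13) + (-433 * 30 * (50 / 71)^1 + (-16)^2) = -8409207/923 = -9110.73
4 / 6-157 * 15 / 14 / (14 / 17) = -119713/588 = -203.59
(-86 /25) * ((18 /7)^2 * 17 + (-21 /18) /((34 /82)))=-377.00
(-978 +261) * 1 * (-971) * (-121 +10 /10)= -83544840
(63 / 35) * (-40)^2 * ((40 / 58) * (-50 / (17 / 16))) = -46080000/493 = -93468.56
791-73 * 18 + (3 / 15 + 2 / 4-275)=-7973/10 = -797.30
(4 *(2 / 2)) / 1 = 4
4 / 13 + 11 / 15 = 203/195 = 1.04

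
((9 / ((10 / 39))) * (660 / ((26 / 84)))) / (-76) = -18711/19 = -984.79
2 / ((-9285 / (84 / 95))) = -56/294025 = 0.00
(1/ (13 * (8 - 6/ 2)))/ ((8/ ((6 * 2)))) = 3/130 = 0.02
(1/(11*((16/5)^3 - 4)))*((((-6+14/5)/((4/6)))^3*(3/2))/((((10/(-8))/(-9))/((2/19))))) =-373248/939455 = -0.40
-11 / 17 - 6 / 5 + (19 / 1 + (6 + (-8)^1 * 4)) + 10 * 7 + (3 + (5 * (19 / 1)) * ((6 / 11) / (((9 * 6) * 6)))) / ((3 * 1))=9422381/151470 = 62.21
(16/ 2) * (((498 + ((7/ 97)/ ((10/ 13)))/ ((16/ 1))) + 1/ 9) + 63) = 78376819/17460 = 4488.94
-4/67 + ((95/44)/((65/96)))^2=10.11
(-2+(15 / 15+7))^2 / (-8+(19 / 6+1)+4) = 216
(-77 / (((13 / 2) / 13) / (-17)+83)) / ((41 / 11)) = -4114/16523 = -0.25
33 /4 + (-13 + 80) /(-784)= 6401/784 = 8.16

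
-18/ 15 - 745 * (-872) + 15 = 649653.80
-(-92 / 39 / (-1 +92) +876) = -3108832/3549 = -875.97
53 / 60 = 0.88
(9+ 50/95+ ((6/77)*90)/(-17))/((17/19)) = 226669/22253 = 10.19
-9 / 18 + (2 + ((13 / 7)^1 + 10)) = 13.36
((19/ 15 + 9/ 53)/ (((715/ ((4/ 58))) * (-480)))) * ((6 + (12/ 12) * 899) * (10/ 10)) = -103351/395623800 = 0.00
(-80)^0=1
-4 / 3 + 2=0.67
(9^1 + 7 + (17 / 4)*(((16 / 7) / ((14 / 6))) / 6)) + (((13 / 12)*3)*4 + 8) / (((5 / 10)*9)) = 3140/147 = 21.36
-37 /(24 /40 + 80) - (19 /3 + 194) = -242758/1209 = -200.79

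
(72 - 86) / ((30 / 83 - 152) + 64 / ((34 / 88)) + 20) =-9877/23993 = -0.41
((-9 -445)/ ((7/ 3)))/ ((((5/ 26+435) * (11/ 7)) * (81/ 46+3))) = -542984/9085945 = -0.06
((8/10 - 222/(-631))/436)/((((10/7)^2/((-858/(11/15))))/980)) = -510426189/343895 = -1484.25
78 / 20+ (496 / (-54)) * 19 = -46067/270 = -170.62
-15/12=-5/4 = -1.25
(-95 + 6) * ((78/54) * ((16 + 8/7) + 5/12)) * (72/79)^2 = -1875.06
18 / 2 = 9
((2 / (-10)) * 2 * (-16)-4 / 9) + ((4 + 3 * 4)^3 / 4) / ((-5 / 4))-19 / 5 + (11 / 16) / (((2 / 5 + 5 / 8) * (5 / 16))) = -1503487/1845 = -814.90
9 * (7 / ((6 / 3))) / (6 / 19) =399/4 = 99.75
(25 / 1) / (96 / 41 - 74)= -0.35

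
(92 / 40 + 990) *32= 158768/5 = 31753.60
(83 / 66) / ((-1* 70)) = -83/4620 = -0.02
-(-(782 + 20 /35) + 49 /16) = 87305/112 = 779.51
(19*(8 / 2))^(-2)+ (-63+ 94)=179057/5776 = 31.00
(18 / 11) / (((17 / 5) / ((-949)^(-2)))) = 90/168412387 = 0.00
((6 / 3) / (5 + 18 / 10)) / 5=1/17 = 0.06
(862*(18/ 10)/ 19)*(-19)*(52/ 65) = -31032/25 = -1241.28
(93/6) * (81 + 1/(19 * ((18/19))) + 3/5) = 227819/180 = 1265.66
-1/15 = -0.07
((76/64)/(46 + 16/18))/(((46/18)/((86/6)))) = 22059/155296 = 0.14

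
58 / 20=29/10 = 2.90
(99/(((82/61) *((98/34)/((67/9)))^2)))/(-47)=-10.45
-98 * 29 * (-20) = 56840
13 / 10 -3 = -17/10 = -1.70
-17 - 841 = -858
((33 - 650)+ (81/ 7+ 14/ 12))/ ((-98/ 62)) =786749/2058 = 382.29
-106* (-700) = 74200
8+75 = 83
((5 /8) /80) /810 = 1/103680 = 0.00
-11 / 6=-1.83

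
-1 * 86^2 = -7396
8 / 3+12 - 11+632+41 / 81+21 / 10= 517001/810 = 638.27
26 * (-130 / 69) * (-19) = 64220/69 = 930.72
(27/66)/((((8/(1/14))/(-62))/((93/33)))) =-8649/13552 = -0.64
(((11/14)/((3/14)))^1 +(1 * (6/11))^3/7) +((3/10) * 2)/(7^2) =3621704/978285 = 3.70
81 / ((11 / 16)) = 1296/11 = 117.82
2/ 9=0.22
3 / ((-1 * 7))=-3/7 = -0.43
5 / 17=0.29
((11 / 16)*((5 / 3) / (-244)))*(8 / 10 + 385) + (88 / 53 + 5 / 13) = 627439/2689856 = 0.23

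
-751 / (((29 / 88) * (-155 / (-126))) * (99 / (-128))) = 2395.18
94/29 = 3.24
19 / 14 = 1.36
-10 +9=-1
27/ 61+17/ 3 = 1118/183 = 6.11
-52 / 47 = -1.11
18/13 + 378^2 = 1857510/13 = 142885.38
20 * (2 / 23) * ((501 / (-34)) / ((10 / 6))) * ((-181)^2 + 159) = -197915040/391 = -506176.57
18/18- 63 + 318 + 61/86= 22077/86 = 256.71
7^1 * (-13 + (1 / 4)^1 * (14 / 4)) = -679/8 = -84.88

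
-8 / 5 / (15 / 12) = -32/25 = -1.28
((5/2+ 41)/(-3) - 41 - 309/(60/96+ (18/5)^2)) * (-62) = 13180797/2717 = 4851.23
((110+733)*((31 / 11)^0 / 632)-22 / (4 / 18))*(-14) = 432075/316 = 1367.33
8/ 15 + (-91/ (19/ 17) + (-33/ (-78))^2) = -15549343/192660 = -80.71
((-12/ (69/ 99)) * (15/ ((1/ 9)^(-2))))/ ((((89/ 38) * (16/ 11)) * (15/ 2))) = -2299/18423 = -0.12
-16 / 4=-4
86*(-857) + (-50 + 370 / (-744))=-27435929/372 = -73752.50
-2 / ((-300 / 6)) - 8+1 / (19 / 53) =-2456/475 = -5.17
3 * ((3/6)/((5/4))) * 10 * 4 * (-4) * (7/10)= -134.40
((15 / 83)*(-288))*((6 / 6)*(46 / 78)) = -30.70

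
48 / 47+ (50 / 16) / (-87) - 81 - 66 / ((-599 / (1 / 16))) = -195963878/2449311 = -80.01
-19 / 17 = -1.12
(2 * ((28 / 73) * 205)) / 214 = 5740/7811 = 0.73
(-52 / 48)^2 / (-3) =-169/432 = -0.39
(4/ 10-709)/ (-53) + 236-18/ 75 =330097/1325 = 249.13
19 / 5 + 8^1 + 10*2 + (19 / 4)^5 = 12543311/5120 = 2449.87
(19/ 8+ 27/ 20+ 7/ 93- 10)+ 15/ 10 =-17483/3720 = -4.70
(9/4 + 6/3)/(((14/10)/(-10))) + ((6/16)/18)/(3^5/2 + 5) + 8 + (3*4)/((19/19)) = -440213/42504 = -10.36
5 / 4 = 1.25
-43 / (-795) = 0.05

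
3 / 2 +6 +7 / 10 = 41/5 = 8.20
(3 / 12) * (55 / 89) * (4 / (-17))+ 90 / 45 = 2971/1513 = 1.96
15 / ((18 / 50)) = 125/3 = 41.67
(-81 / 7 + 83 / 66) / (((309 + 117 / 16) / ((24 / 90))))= -30496/3507273 = -0.01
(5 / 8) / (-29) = -5/232 = -0.02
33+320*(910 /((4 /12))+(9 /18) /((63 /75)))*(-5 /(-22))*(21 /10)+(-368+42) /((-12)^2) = 330317143/792 = 417067.10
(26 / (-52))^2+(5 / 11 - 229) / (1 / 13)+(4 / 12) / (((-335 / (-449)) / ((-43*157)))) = -264743341/44220 = -5986.96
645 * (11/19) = 7095/19 = 373.42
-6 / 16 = -3/8 = -0.38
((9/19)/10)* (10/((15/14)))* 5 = 42/19 = 2.21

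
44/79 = 0.56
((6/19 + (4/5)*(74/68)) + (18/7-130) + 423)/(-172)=-3354847/1944460 = -1.73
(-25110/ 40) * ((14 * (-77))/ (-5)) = -135342.90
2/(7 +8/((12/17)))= 6/55 = 0.11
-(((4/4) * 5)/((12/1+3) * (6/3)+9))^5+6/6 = 90221074/90224199 = 1.00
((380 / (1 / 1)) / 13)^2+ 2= 144738/169 = 856.44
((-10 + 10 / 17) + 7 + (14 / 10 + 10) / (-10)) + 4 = 381/850 = 0.45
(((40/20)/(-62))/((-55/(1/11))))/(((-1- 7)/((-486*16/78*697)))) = 112914/243815 = 0.46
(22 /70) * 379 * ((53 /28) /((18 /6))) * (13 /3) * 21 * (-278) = -399269299/210 = -1901282.38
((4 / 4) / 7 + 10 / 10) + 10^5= 700008/7 = 100001.14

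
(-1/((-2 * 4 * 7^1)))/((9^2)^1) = 1/4536 = 0.00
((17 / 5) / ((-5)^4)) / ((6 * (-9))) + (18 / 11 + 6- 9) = -2531437/1856250 = -1.36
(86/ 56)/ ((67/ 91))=559/268 = 2.09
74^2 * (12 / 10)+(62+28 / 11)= 364966/55 = 6635.75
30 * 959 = 28770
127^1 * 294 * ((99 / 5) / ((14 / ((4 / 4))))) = 52806.60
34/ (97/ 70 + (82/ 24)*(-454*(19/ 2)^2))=-28560/117592781 = 0.00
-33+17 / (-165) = -5462/165 = -33.10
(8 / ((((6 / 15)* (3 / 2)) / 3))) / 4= 10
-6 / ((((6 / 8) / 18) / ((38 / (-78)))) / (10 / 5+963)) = 880080/13 = 67698.46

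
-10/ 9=-1.11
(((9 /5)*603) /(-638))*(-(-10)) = -5427/319 = -17.01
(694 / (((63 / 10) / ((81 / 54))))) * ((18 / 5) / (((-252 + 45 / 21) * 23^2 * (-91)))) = 1388/28065037 = 0.00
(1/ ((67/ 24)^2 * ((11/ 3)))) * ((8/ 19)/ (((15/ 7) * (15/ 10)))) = 21504/4691005 = 0.00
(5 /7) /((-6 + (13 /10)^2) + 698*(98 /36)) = 4500/11943547 = 0.00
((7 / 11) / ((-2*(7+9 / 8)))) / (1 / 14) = -392/715 = -0.55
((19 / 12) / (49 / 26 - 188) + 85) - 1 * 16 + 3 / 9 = 69.32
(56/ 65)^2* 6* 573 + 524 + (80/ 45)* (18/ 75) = 38991812/12675 = 3076.28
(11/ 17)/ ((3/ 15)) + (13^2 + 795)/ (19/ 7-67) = -11.76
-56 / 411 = -0.14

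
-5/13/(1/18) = -90/13 = -6.92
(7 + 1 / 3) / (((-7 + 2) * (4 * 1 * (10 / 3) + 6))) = -11/145 = -0.08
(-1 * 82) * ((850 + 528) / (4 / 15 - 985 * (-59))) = -1694940/871729 = -1.94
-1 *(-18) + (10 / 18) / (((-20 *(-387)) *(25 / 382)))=3134891/174150 = 18.00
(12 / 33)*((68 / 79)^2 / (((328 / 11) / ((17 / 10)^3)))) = 0.04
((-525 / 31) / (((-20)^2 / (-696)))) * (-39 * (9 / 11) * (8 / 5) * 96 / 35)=-35178624/8525 = -4126.52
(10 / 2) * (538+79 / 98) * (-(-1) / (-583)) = -264015/57134 = -4.62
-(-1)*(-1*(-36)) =36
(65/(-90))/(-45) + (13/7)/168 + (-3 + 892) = 141141943/158760 = 889.03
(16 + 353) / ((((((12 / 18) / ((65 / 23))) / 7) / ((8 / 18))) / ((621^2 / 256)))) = 938365155/128 = 7330977.77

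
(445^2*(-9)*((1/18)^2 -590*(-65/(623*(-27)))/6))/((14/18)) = 169271325/196 = 863629.21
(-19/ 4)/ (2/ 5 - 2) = 95/32 = 2.97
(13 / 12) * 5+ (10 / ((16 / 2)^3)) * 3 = 4205/768 = 5.48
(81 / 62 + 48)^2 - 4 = 9329873/3844 = 2427.13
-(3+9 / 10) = -39/10 = -3.90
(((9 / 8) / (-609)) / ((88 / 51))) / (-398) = 153/56878976 = 0.00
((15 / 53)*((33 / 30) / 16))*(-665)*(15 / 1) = -329175/1696 = -194.09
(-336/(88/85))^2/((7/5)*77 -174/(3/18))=-63724500/566401 = -112.51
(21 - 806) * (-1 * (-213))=-167205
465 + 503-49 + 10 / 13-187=9526/13 = 732.77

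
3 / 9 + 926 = 2779/3 = 926.33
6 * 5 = 30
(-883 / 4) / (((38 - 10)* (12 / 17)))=-15011/1344 = -11.17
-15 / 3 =-5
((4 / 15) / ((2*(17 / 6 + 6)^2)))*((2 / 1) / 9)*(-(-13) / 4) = 52/42135 = 0.00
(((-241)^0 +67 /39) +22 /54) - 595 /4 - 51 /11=-2320631/15444 = -150.26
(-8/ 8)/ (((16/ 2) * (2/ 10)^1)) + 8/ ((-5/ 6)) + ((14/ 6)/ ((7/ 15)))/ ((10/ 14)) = -129/40 = -3.22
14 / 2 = 7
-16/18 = -8/9 = -0.89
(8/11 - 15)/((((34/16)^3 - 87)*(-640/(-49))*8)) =7693/4359410 = 0.00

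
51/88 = 0.58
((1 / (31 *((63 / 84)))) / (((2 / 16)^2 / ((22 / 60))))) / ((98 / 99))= 7744/7595 = 1.02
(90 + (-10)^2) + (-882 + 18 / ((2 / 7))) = -629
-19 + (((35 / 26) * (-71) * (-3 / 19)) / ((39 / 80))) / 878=-26733251/1409629 = -18.96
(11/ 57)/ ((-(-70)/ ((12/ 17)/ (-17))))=-22/192185 = 0.00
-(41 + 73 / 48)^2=-4165681/2304 = -1808.02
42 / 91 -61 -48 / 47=-61.56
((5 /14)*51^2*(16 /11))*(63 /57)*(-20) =-6242400/209 = -29867.94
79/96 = 0.82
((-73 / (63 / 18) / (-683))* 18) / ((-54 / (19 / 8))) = -1387/57372 = -0.02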